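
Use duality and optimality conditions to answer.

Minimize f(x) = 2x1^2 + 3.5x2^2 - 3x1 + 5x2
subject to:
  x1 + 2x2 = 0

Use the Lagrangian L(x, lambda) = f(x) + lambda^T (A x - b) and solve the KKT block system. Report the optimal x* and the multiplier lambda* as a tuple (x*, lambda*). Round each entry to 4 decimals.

Form the Lagrangian:
  L(x, lambda) = (1/2) x^T Q x + c^T x + lambda^T (A x - b)
Stationarity (grad_x L = 0): Q x + c + A^T lambda = 0.
Primal feasibility: A x = b.

This gives the KKT block system:
  [ Q   A^T ] [ x     ]   [-c ]
  [ A    0  ] [ lambda ] = [ b ]

Solving the linear system:
  x*      = (0.9565, -0.4783)
  lambda* = (-0.8261)
  f(x*)   = -2.6304

x* = (0.9565, -0.4783), lambda* = (-0.8261)


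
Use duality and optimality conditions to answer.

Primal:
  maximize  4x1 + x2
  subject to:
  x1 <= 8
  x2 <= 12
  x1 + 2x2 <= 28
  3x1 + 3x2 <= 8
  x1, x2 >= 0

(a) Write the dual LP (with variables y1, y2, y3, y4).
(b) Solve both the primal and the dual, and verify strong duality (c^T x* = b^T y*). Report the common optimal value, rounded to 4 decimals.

The standard primal-dual pair for 'max c^T x s.t. A x <= b, x >= 0' is:
  Dual:  min b^T y  s.t.  A^T y >= c,  y >= 0.

So the dual LP is:
  minimize  8y1 + 12y2 + 28y3 + 8y4
  subject to:
    y1 + y3 + 3y4 >= 4
    y2 + 2y3 + 3y4 >= 1
    y1, y2, y3, y4 >= 0

Solving the primal: x* = (2.6667, 0).
  primal value c^T x* = 10.6667.
Solving the dual: y* = (0, 0, 0, 1.3333).
  dual value b^T y* = 10.6667.
Strong duality: c^T x* = b^T y*. Confirmed.

10.6667


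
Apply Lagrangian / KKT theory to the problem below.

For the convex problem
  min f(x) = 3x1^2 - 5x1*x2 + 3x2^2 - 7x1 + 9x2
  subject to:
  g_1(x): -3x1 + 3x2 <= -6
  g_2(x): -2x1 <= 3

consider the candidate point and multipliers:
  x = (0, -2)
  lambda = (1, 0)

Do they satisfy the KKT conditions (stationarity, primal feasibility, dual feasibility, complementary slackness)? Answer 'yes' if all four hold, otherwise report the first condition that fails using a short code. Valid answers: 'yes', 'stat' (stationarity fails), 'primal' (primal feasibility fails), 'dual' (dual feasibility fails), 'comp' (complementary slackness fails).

Gradient of f: grad f(x) = Q x + c = (3, -3)
Constraint values g_i(x) = a_i^T x - b_i:
  g_1((0, -2)) = 0
  g_2((0, -2)) = -3
Stationarity residual: grad f(x) + sum_i lambda_i a_i = (0, 0)
  -> stationarity OK
Primal feasibility (all g_i <= 0): OK
Dual feasibility (all lambda_i >= 0): OK
Complementary slackness (lambda_i * g_i(x) = 0 for all i): OK

Verdict: yes, KKT holds.

yes


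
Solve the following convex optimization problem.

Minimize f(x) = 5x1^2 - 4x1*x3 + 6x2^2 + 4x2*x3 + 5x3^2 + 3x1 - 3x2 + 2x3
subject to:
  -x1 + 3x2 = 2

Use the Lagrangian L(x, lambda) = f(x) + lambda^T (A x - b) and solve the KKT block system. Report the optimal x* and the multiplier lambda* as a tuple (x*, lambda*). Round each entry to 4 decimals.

Form the Lagrangian:
  L(x, lambda) = (1/2) x^T Q x + c^T x + lambda^T (A x - b)
Stationarity (grad_x L = 0): Q x + c + A^T lambda = 0.
Primal feasibility: A x = b.

This gives the KKT block system:
  [ Q   A^T ] [ x     ]   [-c ]
  [ A    0  ] [ lambda ] = [ b ]

Solving the linear system:
  x*      = (-0.5565, 0.4812, -0.6151)
  lambda* = (-0.1046)
  f(x*)   = -2.0669

x* = (-0.5565, 0.4812, -0.6151), lambda* = (-0.1046)


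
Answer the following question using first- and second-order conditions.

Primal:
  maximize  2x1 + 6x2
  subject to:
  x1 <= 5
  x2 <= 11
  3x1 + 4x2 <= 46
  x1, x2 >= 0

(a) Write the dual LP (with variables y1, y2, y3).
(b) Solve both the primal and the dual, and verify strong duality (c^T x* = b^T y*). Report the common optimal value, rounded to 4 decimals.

The standard primal-dual pair for 'max c^T x s.t. A x <= b, x >= 0' is:
  Dual:  min b^T y  s.t.  A^T y >= c,  y >= 0.

So the dual LP is:
  minimize  5y1 + 11y2 + 46y3
  subject to:
    y1 + 3y3 >= 2
    y2 + 4y3 >= 6
    y1, y2, y3 >= 0

Solving the primal: x* = (0.6667, 11).
  primal value c^T x* = 67.3333.
Solving the dual: y* = (0, 3.3333, 0.6667).
  dual value b^T y* = 67.3333.
Strong duality: c^T x* = b^T y*. Confirmed.

67.3333


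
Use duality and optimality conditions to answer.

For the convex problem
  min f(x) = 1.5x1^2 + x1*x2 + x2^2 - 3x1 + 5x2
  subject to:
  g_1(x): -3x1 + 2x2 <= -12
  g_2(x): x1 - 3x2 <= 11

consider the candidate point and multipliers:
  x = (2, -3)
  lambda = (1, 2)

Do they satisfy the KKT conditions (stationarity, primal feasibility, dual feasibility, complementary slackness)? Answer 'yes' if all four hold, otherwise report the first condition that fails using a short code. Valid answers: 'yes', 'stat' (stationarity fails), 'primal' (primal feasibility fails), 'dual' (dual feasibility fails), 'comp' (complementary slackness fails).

Gradient of f: grad f(x) = Q x + c = (0, 1)
Constraint values g_i(x) = a_i^T x - b_i:
  g_1((2, -3)) = 0
  g_2((2, -3)) = 0
Stationarity residual: grad f(x) + sum_i lambda_i a_i = (-1, -3)
  -> stationarity FAILS
Primal feasibility (all g_i <= 0): OK
Dual feasibility (all lambda_i >= 0): OK
Complementary slackness (lambda_i * g_i(x) = 0 for all i): OK

Verdict: the first failing condition is stationarity -> stat.

stat


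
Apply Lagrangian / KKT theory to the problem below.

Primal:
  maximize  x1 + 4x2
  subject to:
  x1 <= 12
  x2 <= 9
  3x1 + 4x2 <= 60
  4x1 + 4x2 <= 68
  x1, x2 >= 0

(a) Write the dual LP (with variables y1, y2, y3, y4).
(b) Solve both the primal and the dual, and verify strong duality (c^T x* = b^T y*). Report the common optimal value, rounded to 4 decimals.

The standard primal-dual pair for 'max c^T x s.t. A x <= b, x >= 0' is:
  Dual:  min b^T y  s.t.  A^T y >= c,  y >= 0.

So the dual LP is:
  minimize  12y1 + 9y2 + 60y3 + 68y4
  subject to:
    y1 + 3y3 + 4y4 >= 1
    y2 + 4y3 + 4y4 >= 4
    y1, y2, y3, y4 >= 0

Solving the primal: x* = (8, 9).
  primal value c^T x* = 44.
Solving the dual: y* = (0, 3, 0, 0.25).
  dual value b^T y* = 44.
Strong duality: c^T x* = b^T y*. Confirmed.

44


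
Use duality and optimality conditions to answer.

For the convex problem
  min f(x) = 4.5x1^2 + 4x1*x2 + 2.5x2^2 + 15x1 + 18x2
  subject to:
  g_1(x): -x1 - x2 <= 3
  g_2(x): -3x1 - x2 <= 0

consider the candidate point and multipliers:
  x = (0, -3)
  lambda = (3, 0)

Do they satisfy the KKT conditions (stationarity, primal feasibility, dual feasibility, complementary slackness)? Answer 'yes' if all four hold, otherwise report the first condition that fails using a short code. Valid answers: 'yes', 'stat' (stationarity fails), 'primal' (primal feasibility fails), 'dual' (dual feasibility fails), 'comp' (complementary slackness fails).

Gradient of f: grad f(x) = Q x + c = (3, 3)
Constraint values g_i(x) = a_i^T x - b_i:
  g_1((0, -3)) = 0
  g_2((0, -3)) = 3
Stationarity residual: grad f(x) + sum_i lambda_i a_i = (0, 0)
  -> stationarity OK
Primal feasibility (all g_i <= 0): FAILS
Dual feasibility (all lambda_i >= 0): OK
Complementary slackness (lambda_i * g_i(x) = 0 for all i): OK

Verdict: the first failing condition is primal_feasibility -> primal.

primal


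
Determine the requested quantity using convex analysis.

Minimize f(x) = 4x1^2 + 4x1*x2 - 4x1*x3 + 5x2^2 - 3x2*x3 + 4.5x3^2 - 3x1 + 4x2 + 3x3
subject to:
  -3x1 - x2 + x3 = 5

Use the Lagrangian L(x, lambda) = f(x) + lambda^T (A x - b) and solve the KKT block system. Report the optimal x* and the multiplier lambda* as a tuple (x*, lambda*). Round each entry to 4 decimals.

Form the Lagrangian:
  L(x, lambda) = (1/2) x^T Q x + c^T x + lambda^T (A x - b)
Stationarity (grad_x L = 0): Q x + c + A^T lambda = 0.
Primal feasibility: A x = b.

This gives the KKT block system:
  [ Q   A^T ] [ x     ]   [-c ]
  [ A    0  ] [ lambda ] = [ b ]

Solving the linear system:
  x*      = (-1.7409, -0.4357, -0.6583)
  lambda* = (-5.3455)
  f(x*)   = 14.1161

x* = (-1.7409, -0.4357, -0.6583), lambda* = (-5.3455)


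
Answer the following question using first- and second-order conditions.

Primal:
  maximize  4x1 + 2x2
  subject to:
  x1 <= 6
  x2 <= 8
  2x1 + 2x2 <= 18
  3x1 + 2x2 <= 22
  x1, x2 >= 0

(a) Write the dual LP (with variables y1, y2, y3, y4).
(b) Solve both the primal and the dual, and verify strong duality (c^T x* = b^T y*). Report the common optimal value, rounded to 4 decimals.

The standard primal-dual pair for 'max c^T x s.t. A x <= b, x >= 0' is:
  Dual:  min b^T y  s.t.  A^T y >= c,  y >= 0.

So the dual LP is:
  minimize  6y1 + 8y2 + 18y3 + 22y4
  subject to:
    y1 + 2y3 + 3y4 >= 4
    y2 + 2y3 + 2y4 >= 2
    y1, y2, y3, y4 >= 0

Solving the primal: x* = (6, 2).
  primal value c^T x* = 28.
Solving the dual: y* = (1, 0, 0, 1).
  dual value b^T y* = 28.
Strong duality: c^T x* = b^T y*. Confirmed.

28


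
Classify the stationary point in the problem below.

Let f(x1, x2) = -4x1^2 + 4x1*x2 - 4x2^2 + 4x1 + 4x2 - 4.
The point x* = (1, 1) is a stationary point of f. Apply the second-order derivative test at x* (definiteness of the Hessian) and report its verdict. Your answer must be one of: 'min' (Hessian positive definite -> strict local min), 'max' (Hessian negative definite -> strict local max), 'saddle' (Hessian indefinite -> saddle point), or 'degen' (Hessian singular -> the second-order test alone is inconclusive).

Compute the Hessian H = grad^2 f:
  H = [[-8, 4], [4, -8]]
Verify stationarity: grad f(x*) = H x* + g = (0, 0).
Eigenvalues of H: -12, -4.
Both eigenvalues < 0, so H is negative definite -> x* is a strict local max.

max


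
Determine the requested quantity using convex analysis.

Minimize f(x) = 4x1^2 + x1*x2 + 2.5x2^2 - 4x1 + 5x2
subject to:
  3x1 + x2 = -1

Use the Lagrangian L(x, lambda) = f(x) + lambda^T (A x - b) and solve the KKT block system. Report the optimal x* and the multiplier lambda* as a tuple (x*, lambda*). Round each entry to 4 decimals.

Form the Lagrangian:
  L(x, lambda) = (1/2) x^T Q x + c^T x + lambda^T (A x - b)
Stationarity (grad_x L = 0): Q x + c + A^T lambda = 0.
Primal feasibility: A x = b.

This gives the KKT block system:
  [ Q   A^T ] [ x     ]   [-c ]
  [ A    0  ] [ lambda ] = [ b ]

Solving the linear system:
  x*      = (0.1064, -1.3191)
  lambda* = (1.4894)
  f(x*)   = -2.766

x* = (0.1064, -1.3191), lambda* = (1.4894)


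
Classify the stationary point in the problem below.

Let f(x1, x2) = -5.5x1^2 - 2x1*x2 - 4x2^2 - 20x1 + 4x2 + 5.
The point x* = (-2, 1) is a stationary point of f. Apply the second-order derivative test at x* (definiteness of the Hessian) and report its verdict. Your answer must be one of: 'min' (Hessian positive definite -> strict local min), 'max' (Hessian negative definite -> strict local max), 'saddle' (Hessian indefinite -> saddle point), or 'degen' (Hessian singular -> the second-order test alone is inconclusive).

Compute the Hessian H = grad^2 f:
  H = [[-11, -2], [-2, -8]]
Verify stationarity: grad f(x*) = H x* + g = (0, 0).
Eigenvalues of H: -12, -7.
Both eigenvalues < 0, so H is negative definite -> x* is a strict local max.

max


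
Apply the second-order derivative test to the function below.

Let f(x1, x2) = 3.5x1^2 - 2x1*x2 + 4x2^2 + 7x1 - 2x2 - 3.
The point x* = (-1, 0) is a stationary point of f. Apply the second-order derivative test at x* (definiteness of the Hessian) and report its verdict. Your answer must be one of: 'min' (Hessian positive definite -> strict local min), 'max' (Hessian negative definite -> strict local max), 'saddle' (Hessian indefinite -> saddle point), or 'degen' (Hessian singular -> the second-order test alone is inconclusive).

Compute the Hessian H = grad^2 f:
  H = [[7, -2], [-2, 8]]
Verify stationarity: grad f(x*) = H x* + g = (0, 0).
Eigenvalues of H: 5.4384, 9.5616.
Both eigenvalues > 0, so H is positive definite -> x* is a strict local min.

min


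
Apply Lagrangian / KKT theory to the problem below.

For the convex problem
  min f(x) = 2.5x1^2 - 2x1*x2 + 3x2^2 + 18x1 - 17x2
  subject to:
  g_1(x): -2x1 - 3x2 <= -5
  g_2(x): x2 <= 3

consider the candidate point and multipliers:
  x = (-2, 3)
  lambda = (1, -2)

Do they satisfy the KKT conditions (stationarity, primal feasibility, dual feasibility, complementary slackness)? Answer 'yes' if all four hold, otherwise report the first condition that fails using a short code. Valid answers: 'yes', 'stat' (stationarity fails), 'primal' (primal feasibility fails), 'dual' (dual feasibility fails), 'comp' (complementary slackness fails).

Gradient of f: grad f(x) = Q x + c = (2, 5)
Constraint values g_i(x) = a_i^T x - b_i:
  g_1((-2, 3)) = 0
  g_2((-2, 3)) = 0
Stationarity residual: grad f(x) + sum_i lambda_i a_i = (0, 0)
  -> stationarity OK
Primal feasibility (all g_i <= 0): OK
Dual feasibility (all lambda_i >= 0): FAILS
Complementary slackness (lambda_i * g_i(x) = 0 for all i): OK

Verdict: the first failing condition is dual_feasibility -> dual.

dual


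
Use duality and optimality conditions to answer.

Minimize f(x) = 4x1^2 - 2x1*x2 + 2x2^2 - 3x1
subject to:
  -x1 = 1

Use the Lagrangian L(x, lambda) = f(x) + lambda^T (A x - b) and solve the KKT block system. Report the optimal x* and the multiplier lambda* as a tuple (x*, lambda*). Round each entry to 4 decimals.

Form the Lagrangian:
  L(x, lambda) = (1/2) x^T Q x + c^T x + lambda^T (A x - b)
Stationarity (grad_x L = 0): Q x + c + A^T lambda = 0.
Primal feasibility: A x = b.

This gives the KKT block system:
  [ Q   A^T ] [ x     ]   [-c ]
  [ A    0  ] [ lambda ] = [ b ]

Solving the linear system:
  x*      = (-1, -0.5)
  lambda* = (-10)
  f(x*)   = 6.5

x* = (-1, -0.5), lambda* = (-10)


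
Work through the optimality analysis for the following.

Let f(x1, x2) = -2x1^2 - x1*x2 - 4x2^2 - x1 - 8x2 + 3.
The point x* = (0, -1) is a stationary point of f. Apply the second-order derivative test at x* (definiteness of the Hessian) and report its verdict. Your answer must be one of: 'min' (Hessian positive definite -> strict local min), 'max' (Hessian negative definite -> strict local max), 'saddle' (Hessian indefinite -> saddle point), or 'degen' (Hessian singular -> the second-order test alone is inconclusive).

Compute the Hessian H = grad^2 f:
  H = [[-4, -1], [-1, -8]]
Verify stationarity: grad f(x*) = H x* + g = (0, 0).
Eigenvalues of H: -8.2361, -3.7639.
Both eigenvalues < 0, so H is negative definite -> x* is a strict local max.

max


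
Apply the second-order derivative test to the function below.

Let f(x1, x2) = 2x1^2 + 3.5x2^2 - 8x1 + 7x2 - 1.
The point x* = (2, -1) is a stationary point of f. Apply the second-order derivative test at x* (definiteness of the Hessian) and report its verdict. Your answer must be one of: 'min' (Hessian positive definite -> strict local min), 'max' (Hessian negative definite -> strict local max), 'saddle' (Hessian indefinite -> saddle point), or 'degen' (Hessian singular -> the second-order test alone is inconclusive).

Compute the Hessian H = grad^2 f:
  H = [[4, 0], [0, 7]]
Verify stationarity: grad f(x*) = H x* + g = (0, 0).
Eigenvalues of H: 4, 7.
Both eigenvalues > 0, so H is positive definite -> x* is a strict local min.

min


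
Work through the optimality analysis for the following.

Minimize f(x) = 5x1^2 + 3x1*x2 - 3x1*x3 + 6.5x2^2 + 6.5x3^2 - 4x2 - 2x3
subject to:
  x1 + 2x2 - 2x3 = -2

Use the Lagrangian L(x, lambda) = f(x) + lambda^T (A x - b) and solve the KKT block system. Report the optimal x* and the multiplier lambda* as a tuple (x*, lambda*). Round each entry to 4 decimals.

Form the Lagrangian:
  L(x, lambda) = (1/2) x^T Q x + c^T x + lambda^T (A x - b)
Stationarity (grad_x L = 0): Q x + c + A^T lambda = 0.
Primal feasibility: A x = b.

This gives the KKT block system:
  [ Q   A^T ] [ x     ]   [-c ]
  [ A    0  ] [ lambda ] = [ b ]

Solving the linear system:
  x*      = (-0.087, -0.2475, 0.709)
  lambda* = (3.7391)
  f(x*)   = 3.5251

x* = (-0.087, -0.2475, 0.709), lambda* = (3.7391)


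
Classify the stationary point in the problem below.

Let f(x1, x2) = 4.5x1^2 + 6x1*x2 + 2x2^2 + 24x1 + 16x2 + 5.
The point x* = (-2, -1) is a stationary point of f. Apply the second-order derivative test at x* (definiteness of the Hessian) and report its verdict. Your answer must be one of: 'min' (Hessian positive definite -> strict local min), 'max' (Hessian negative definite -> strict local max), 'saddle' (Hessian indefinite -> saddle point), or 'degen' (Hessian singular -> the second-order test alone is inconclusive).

Compute the Hessian H = grad^2 f:
  H = [[9, 6], [6, 4]]
Verify stationarity: grad f(x*) = H x* + g = (0, 0).
Eigenvalues of H: 0, 13.
H has a zero eigenvalue (singular; positive semidefinite but not definite), so H is neither positive definite, negative definite, nor indefinite. The second-order test alone is inconclusive -> degen.
(Indeed, f is constant along the null direction of H through x*, so x* is not a strict local extremum.)

degen


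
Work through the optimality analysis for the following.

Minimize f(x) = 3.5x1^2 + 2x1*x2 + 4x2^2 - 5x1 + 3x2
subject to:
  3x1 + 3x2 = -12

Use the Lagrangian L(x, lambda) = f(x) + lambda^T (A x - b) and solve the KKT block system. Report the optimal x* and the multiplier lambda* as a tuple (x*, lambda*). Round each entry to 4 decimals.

Form the Lagrangian:
  L(x, lambda) = (1/2) x^T Q x + c^T x + lambda^T (A x - b)
Stationarity (grad_x L = 0): Q x + c + A^T lambda = 0.
Primal feasibility: A x = b.

This gives the KKT block system:
  [ Q   A^T ] [ x     ]   [-c ]
  [ A    0  ] [ lambda ] = [ b ]

Solving the linear system:
  x*      = (-1.4545, -2.5455)
  lambda* = (6.7576)
  f(x*)   = 40.3636

x* = (-1.4545, -2.5455), lambda* = (6.7576)


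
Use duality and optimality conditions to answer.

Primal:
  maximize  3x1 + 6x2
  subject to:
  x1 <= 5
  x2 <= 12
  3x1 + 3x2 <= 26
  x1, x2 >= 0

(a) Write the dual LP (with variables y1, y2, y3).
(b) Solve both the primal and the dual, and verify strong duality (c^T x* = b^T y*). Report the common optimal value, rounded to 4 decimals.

The standard primal-dual pair for 'max c^T x s.t. A x <= b, x >= 0' is:
  Dual:  min b^T y  s.t.  A^T y >= c,  y >= 0.

So the dual LP is:
  minimize  5y1 + 12y2 + 26y3
  subject to:
    y1 + 3y3 >= 3
    y2 + 3y3 >= 6
    y1, y2, y3 >= 0

Solving the primal: x* = (0, 8.6667).
  primal value c^T x* = 52.
Solving the dual: y* = (0, 0, 2).
  dual value b^T y* = 52.
Strong duality: c^T x* = b^T y*. Confirmed.

52


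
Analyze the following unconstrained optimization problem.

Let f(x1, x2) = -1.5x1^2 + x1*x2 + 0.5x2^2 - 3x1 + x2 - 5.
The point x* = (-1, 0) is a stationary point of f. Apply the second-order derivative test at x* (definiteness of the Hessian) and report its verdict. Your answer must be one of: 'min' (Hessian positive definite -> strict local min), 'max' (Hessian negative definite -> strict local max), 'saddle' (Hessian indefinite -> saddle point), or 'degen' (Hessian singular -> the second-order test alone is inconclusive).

Compute the Hessian H = grad^2 f:
  H = [[-3, 1], [1, 1]]
Verify stationarity: grad f(x*) = H x* + g = (0, 0).
Eigenvalues of H: -3.2361, 1.2361.
Eigenvalues have mixed signs, so H is indefinite -> x* is a saddle point.

saddle


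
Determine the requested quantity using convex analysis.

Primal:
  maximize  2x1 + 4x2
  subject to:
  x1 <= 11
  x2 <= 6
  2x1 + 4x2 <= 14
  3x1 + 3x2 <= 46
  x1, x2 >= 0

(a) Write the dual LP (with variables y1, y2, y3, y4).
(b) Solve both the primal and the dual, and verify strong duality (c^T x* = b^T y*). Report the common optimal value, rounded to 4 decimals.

The standard primal-dual pair for 'max c^T x s.t. A x <= b, x >= 0' is:
  Dual:  min b^T y  s.t.  A^T y >= c,  y >= 0.

So the dual LP is:
  minimize  11y1 + 6y2 + 14y3 + 46y4
  subject to:
    y1 + 2y3 + 3y4 >= 2
    y2 + 4y3 + 3y4 >= 4
    y1, y2, y3, y4 >= 0

Solving the primal: x* = (7, 0).
  primal value c^T x* = 14.
Solving the dual: y* = (0, 0, 1, 0).
  dual value b^T y* = 14.
Strong duality: c^T x* = b^T y*. Confirmed.

14


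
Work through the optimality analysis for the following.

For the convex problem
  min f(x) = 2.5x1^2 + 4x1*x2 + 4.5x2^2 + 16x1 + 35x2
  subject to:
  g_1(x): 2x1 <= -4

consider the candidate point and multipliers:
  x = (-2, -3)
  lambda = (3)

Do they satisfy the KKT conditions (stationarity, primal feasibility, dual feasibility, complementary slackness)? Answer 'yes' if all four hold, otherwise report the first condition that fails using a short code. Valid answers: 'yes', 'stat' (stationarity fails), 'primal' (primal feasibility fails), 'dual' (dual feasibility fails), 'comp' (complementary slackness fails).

Gradient of f: grad f(x) = Q x + c = (-6, 0)
Constraint values g_i(x) = a_i^T x - b_i:
  g_1((-2, -3)) = 0
Stationarity residual: grad f(x) + sum_i lambda_i a_i = (0, 0)
  -> stationarity OK
Primal feasibility (all g_i <= 0): OK
Dual feasibility (all lambda_i >= 0): OK
Complementary slackness (lambda_i * g_i(x) = 0 for all i): OK

Verdict: yes, KKT holds.

yes


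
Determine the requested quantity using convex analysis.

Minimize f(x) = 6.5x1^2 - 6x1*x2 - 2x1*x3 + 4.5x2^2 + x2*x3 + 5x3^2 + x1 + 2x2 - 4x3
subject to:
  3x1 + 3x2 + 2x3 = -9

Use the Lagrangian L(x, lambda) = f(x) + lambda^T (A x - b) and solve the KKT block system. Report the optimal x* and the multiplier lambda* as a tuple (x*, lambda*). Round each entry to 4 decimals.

Form the Lagrangian:
  L(x, lambda) = (1/2) x^T Q x + c^T x + lambda^T (A x - b)
Stationarity (grad_x L = 0): Q x + c + A^T lambda = 0.
Primal feasibility: A x = b.

This gives the KKT block system:
  [ Q   A^T ] [ x     ]   [-c ]
  [ A    0  ] [ lambda ] = [ b ]

Solving the linear system:
  x*      = (-1.283, -1.6809, -0.0541)
  lambda* = (1.8282)
  f(x*)   = 6.013

x* = (-1.283, -1.6809, -0.0541), lambda* = (1.8282)


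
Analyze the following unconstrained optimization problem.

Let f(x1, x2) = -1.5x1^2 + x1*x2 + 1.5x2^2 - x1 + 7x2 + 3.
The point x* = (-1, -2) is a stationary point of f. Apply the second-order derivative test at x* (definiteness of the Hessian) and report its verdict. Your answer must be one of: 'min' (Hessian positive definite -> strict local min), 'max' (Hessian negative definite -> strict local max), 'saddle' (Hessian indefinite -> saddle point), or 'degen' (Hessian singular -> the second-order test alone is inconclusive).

Compute the Hessian H = grad^2 f:
  H = [[-3, 1], [1, 3]]
Verify stationarity: grad f(x*) = H x* + g = (0, 0).
Eigenvalues of H: -3.1623, 3.1623.
Eigenvalues have mixed signs, so H is indefinite -> x* is a saddle point.

saddle


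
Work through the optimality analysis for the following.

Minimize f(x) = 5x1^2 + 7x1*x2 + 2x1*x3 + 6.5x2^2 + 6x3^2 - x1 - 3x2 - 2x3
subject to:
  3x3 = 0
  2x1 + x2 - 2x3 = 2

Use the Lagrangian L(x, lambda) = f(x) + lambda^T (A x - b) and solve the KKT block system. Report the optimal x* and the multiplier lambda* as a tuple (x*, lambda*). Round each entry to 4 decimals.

Form the Lagrangian:
  L(x, lambda) = (1/2) x^T Q x + c^T x + lambda^T (A x - b)
Stationarity (grad_x L = 0): Q x + c + A^T lambda = 0.
Primal feasibility: A x = b.

This gives the KKT block system:
  [ Q   A^T ] [ x     ]   [-c ]
  [ A    0  ] [ lambda ] = [ b ]

Solving the linear system:
  x*      = (0.9706, 0.0588, 0)
  lambda* = (-3.0196, -4.5588)
  f(x*)   = 3.9853

x* = (0.9706, 0.0588, 0), lambda* = (-3.0196, -4.5588)


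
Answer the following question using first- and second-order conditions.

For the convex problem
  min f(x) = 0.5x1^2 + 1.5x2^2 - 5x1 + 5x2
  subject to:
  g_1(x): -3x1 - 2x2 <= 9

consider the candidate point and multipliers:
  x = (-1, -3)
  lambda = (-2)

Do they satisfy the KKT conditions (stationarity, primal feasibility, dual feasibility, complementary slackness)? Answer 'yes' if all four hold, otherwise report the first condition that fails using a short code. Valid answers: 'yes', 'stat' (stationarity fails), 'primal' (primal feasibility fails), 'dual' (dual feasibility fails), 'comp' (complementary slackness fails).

Gradient of f: grad f(x) = Q x + c = (-6, -4)
Constraint values g_i(x) = a_i^T x - b_i:
  g_1((-1, -3)) = 0
Stationarity residual: grad f(x) + sum_i lambda_i a_i = (0, 0)
  -> stationarity OK
Primal feasibility (all g_i <= 0): OK
Dual feasibility (all lambda_i >= 0): FAILS
Complementary slackness (lambda_i * g_i(x) = 0 for all i): OK

Verdict: the first failing condition is dual_feasibility -> dual.

dual


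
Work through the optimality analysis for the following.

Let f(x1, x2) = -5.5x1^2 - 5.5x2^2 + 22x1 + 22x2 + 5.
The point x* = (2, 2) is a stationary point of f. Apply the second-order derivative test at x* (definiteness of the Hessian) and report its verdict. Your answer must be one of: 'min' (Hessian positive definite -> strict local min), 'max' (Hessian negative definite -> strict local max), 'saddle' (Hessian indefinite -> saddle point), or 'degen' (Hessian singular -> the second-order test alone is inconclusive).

Compute the Hessian H = grad^2 f:
  H = [[-11, 0], [0, -11]]
Verify stationarity: grad f(x*) = H x* + g = (0, 0).
Eigenvalues of H: -11, -11.
Both eigenvalues < 0, so H is negative definite -> x* is a strict local max.

max


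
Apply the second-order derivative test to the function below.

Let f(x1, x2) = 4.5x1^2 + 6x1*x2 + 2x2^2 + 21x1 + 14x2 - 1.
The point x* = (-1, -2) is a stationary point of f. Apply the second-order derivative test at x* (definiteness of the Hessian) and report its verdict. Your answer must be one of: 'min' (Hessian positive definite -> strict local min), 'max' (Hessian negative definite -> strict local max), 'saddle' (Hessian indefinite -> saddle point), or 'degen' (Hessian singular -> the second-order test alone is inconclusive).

Compute the Hessian H = grad^2 f:
  H = [[9, 6], [6, 4]]
Verify stationarity: grad f(x*) = H x* + g = (0, 0).
Eigenvalues of H: 0, 13.
H has a zero eigenvalue (singular; positive semidefinite but not definite), so H is neither positive definite, negative definite, nor indefinite. The second-order test alone is inconclusive -> degen.
(Indeed, f is constant along the null direction of H through x*, so x* is not a strict local extremum.)

degen


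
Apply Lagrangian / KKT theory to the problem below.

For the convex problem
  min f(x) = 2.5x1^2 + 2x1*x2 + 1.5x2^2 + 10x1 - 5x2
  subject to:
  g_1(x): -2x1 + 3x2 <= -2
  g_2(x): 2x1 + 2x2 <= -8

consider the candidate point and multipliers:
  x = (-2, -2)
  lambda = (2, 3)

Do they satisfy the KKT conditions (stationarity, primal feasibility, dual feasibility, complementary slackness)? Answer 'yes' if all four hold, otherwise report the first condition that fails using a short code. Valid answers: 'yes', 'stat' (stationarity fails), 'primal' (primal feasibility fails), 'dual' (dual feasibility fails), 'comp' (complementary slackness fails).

Gradient of f: grad f(x) = Q x + c = (-4, -15)
Constraint values g_i(x) = a_i^T x - b_i:
  g_1((-2, -2)) = 0
  g_2((-2, -2)) = 0
Stationarity residual: grad f(x) + sum_i lambda_i a_i = (-2, -3)
  -> stationarity FAILS
Primal feasibility (all g_i <= 0): OK
Dual feasibility (all lambda_i >= 0): OK
Complementary slackness (lambda_i * g_i(x) = 0 for all i): OK

Verdict: the first failing condition is stationarity -> stat.

stat


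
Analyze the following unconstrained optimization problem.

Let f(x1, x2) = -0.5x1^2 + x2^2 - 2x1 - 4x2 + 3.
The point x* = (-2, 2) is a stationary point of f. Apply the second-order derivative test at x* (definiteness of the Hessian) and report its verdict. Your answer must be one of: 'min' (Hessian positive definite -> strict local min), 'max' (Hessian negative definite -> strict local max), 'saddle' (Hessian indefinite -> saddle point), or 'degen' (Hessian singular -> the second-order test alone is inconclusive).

Compute the Hessian H = grad^2 f:
  H = [[-1, 0], [0, 2]]
Verify stationarity: grad f(x*) = H x* + g = (0, 0).
Eigenvalues of H: -1, 2.
Eigenvalues have mixed signs, so H is indefinite -> x* is a saddle point.

saddle


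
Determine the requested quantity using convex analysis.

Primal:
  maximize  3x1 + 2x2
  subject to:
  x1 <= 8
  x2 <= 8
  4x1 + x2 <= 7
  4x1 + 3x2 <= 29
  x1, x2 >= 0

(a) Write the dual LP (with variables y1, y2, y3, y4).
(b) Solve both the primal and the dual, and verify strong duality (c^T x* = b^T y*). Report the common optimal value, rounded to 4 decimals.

The standard primal-dual pair for 'max c^T x s.t. A x <= b, x >= 0' is:
  Dual:  min b^T y  s.t.  A^T y >= c,  y >= 0.

So the dual LP is:
  minimize  8y1 + 8y2 + 7y3 + 29y4
  subject to:
    y1 + 4y3 + 4y4 >= 3
    y2 + y3 + 3y4 >= 2
    y1, y2, y3, y4 >= 0

Solving the primal: x* = (0, 7).
  primal value c^T x* = 14.
Solving the dual: y* = (0, 0, 2, 0).
  dual value b^T y* = 14.
Strong duality: c^T x* = b^T y*. Confirmed.

14


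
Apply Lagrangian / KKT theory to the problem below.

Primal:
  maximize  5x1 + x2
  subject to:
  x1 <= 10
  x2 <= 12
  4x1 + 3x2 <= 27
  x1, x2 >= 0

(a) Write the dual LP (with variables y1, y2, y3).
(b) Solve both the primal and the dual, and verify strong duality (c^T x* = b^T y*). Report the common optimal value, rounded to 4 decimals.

The standard primal-dual pair for 'max c^T x s.t. A x <= b, x >= 0' is:
  Dual:  min b^T y  s.t.  A^T y >= c,  y >= 0.

So the dual LP is:
  minimize  10y1 + 12y2 + 27y3
  subject to:
    y1 + 4y3 >= 5
    y2 + 3y3 >= 1
    y1, y2, y3 >= 0

Solving the primal: x* = (6.75, 0).
  primal value c^T x* = 33.75.
Solving the dual: y* = (0, 0, 1.25).
  dual value b^T y* = 33.75.
Strong duality: c^T x* = b^T y*. Confirmed.

33.75


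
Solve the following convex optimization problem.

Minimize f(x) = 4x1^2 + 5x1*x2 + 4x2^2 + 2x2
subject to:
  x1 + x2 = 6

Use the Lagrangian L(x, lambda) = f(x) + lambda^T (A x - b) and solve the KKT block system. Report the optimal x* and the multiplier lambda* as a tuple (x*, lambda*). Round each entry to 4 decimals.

Form the Lagrangian:
  L(x, lambda) = (1/2) x^T Q x + c^T x + lambda^T (A x - b)
Stationarity (grad_x L = 0): Q x + c + A^T lambda = 0.
Primal feasibility: A x = b.

This gives the KKT block system:
  [ Q   A^T ] [ x     ]   [-c ]
  [ A    0  ] [ lambda ] = [ b ]

Solving the linear system:
  x*      = (3.3333, 2.6667)
  lambda* = (-40)
  f(x*)   = 122.6667

x* = (3.3333, 2.6667), lambda* = (-40)


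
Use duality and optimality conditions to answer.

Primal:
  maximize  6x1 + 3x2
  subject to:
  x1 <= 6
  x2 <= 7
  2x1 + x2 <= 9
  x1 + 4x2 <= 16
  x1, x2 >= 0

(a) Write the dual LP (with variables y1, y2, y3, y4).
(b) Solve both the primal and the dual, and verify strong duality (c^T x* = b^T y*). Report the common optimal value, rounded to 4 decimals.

The standard primal-dual pair for 'max c^T x s.t. A x <= b, x >= 0' is:
  Dual:  min b^T y  s.t.  A^T y >= c,  y >= 0.

So the dual LP is:
  minimize  6y1 + 7y2 + 9y3 + 16y4
  subject to:
    y1 + 2y3 + y4 >= 6
    y2 + y3 + 4y4 >= 3
    y1, y2, y3, y4 >= 0

Solving the primal: x* = (4.5, 0).
  primal value c^T x* = 27.
Solving the dual: y* = (0, 0, 3, 0).
  dual value b^T y* = 27.
Strong duality: c^T x* = b^T y*. Confirmed.

27


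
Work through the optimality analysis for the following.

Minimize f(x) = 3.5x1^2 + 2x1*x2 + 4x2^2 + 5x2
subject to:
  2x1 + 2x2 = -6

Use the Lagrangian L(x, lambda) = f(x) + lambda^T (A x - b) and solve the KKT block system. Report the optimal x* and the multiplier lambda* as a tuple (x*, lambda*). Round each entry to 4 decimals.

Form the Lagrangian:
  L(x, lambda) = (1/2) x^T Q x + c^T x + lambda^T (A x - b)
Stationarity (grad_x L = 0): Q x + c + A^T lambda = 0.
Primal feasibility: A x = b.

This gives the KKT block system:
  [ Q   A^T ] [ x     ]   [-c ]
  [ A    0  ] [ lambda ] = [ b ]

Solving the linear system:
  x*      = (-1.1818, -1.8182)
  lambda* = (5.9545)
  f(x*)   = 13.3182

x* = (-1.1818, -1.8182), lambda* = (5.9545)


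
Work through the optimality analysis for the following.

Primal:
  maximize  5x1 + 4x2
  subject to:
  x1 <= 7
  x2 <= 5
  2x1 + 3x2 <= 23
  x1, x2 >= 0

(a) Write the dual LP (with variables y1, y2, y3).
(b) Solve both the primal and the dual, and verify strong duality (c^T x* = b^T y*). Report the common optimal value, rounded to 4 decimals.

The standard primal-dual pair for 'max c^T x s.t. A x <= b, x >= 0' is:
  Dual:  min b^T y  s.t.  A^T y >= c,  y >= 0.

So the dual LP is:
  minimize  7y1 + 5y2 + 23y3
  subject to:
    y1 + 2y3 >= 5
    y2 + 3y3 >= 4
    y1, y2, y3 >= 0

Solving the primal: x* = (7, 3).
  primal value c^T x* = 47.
Solving the dual: y* = (2.3333, 0, 1.3333).
  dual value b^T y* = 47.
Strong duality: c^T x* = b^T y*. Confirmed.

47


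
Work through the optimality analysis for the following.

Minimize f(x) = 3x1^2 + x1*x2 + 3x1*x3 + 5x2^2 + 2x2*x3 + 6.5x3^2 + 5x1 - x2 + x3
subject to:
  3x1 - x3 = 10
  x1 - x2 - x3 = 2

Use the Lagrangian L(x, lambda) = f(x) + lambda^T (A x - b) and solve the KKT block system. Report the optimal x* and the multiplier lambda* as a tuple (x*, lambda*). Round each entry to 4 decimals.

Form the Lagrangian:
  L(x, lambda) = (1/2) x^T Q x + c^T x + lambda^T (A x - b)
Stationarity (grad_x L = 0): Q x + c + A^T lambda = 0.
Primal feasibility: A x = b.

This gives the KKT block system:
  [ Q   A^T ] [ x     ]   [-c ]
  [ A    0  ] [ lambda ] = [ b ]

Solving the linear system:
  x*      = (3.098, 1.8039, -0.7059)
  lambda* = (-14, 18.7255)
  f(x*)   = 57.7647

x* = (3.098, 1.8039, -0.7059), lambda* = (-14, 18.7255)


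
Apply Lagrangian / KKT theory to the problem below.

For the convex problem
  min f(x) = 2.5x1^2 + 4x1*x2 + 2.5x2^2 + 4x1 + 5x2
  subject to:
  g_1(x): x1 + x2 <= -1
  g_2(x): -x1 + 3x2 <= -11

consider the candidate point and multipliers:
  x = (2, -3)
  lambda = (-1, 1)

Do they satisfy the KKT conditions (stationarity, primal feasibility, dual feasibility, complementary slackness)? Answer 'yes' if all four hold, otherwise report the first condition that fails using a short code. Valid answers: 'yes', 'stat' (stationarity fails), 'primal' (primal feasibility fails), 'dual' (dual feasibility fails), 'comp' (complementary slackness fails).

Gradient of f: grad f(x) = Q x + c = (2, -2)
Constraint values g_i(x) = a_i^T x - b_i:
  g_1((2, -3)) = 0
  g_2((2, -3)) = 0
Stationarity residual: grad f(x) + sum_i lambda_i a_i = (0, 0)
  -> stationarity OK
Primal feasibility (all g_i <= 0): OK
Dual feasibility (all lambda_i >= 0): FAILS
Complementary slackness (lambda_i * g_i(x) = 0 for all i): OK

Verdict: the first failing condition is dual_feasibility -> dual.

dual


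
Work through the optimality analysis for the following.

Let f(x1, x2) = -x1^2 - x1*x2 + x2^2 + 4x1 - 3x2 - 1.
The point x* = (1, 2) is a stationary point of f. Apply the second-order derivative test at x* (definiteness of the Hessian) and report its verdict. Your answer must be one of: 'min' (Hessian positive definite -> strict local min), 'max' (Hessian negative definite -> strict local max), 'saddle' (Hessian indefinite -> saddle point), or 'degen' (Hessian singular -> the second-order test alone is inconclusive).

Compute the Hessian H = grad^2 f:
  H = [[-2, -1], [-1, 2]]
Verify stationarity: grad f(x*) = H x* + g = (0, 0).
Eigenvalues of H: -2.2361, 2.2361.
Eigenvalues have mixed signs, so H is indefinite -> x* is a saddle point.

saddle


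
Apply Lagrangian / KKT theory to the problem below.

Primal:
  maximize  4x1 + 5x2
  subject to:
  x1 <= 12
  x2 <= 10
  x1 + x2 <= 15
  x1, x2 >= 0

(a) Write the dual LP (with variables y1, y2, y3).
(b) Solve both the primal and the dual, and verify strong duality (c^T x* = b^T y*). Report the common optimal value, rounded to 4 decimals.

The standard primal-dual pair for 'max c^T x s.t. A x <= b, x >= 0' is:
  Dual:  min b^T y  s.t.  A^T y >= c,  y >= 0.

So the dual LP is:
  minimize  12y1 + 10y2 + 15y3
  subject to:
    y1 + y3 >= 4
    y2 + y3 >= 5
    y1, y2, y3 >= 0

Solving the primal: x* = (5, 10).
  primal value c^T x* = 70.
Solving the dual: y* = (0, 1, 4).
  dual value b^T y* = 70.
Strong duality: c^T x* = b^T y*. Confirmed.

70


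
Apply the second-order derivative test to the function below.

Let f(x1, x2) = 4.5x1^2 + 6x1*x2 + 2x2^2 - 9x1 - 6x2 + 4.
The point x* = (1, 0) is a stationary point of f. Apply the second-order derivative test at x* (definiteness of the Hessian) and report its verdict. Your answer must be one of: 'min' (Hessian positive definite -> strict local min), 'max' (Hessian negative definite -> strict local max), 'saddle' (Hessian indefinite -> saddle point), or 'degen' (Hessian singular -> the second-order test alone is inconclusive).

Compute the Hessian H = grad^2 f:
  H = [[9, 6], [6, 4]]
Verify stationarity: grad f(x*) = H x* + g = (0, 0).
Eigenvalues of H: 0, 13.
H has a zero eigenvalue (singular; positive semidefinite but not definite), so H is neither positive definite, negative definite, nor indefinite. The second-order test alone is inconclusive -> degen.
(Indeed, f is constant along the null direction of H through x*, so x* is not a strict local extremum.)

degen


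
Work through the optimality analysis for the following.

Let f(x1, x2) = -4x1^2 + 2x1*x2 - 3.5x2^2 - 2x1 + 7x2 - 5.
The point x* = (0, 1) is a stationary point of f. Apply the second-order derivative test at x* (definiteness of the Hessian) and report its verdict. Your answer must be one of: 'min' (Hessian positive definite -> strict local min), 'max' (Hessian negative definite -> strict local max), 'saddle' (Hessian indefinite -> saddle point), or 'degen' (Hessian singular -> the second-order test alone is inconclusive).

Compute the Hessian H = grad^2 f:
  H = [[-8, 2], [2, -7]]
Verify stationarity: grad f(x*) = H x* + g = (0, 0).
Eigenvalues of H: -9.5616, -5.4384.
Both eigenvalues < 0, so H is negative definite -> x* is a strict local max.

max


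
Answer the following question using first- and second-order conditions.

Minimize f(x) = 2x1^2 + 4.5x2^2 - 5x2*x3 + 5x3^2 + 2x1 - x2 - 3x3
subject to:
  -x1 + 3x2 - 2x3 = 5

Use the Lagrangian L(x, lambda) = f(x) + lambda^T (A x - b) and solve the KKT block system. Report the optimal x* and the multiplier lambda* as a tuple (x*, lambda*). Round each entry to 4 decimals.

Form the Lagrangian:
  L(x, lambda) = (1/2) x^T Q x + c^T x + lambda^T (A x - b)
Stationarity (grad_x L = 0): Q x + c + A^T lambda = 0.
Primal feasibility: A x = b.

This gives the KKT block system:
  [ Q   A^T ] [ x     ]   [-c ]
  [ A    0  ] [ lambda ] = [ b ]

Solving the linear system:
  x*      = (-1.3556, 1.4377, 0.3343)
  lambda* = (-3.4225)
  f(x*)   = 5.9802

x* = (-1.3556, 1.4377, 0.3343), lambda* = (-3.4225)


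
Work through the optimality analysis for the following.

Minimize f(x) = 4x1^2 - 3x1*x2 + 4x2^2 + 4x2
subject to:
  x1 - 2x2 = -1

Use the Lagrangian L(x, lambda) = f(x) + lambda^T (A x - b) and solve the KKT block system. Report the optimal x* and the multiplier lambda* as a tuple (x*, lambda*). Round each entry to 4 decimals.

Form the Lagrangian:
  L(x, lambda) = (1/2) x^T Q x + c^T x + lambda^T (A x - b)
Stationarity (grad_x L = 0): Q x + c + A^T lambda = 0.
Primal feasibility: A x = b.

This gives the KKT block system:
  [ Q   A^T ] [ x     ]   [-c ]
  [ A    0  ] [ lambda ] = [ b ]

Solving the linear system:
  x*      = (-0.3571, 0.3214)
  lambda* = (3.8214)
  f(x*)   = 2.5536

x* = (-0.3571, 0.3214), lambda* = (3.8214)


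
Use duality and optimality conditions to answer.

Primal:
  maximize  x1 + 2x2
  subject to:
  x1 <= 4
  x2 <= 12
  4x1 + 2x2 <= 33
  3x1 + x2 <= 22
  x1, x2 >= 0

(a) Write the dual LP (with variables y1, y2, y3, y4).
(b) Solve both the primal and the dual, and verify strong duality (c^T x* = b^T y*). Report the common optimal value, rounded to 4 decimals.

The standard primal-dual pair for 'max c^T x s.t. A x <= b, x >= 0' is:
  Dual:  min b^T y  s.t.  A^T y >= c,  y >= 0.

So the dual LP is:
  minimize  4y1 + 12y2 + 33y3 + 22y4
  subject to:
    y1 + 4y3 + 3y4 >= 1
    y2 + 2y3 + y4 >= 2
    y1, y2, y3, y4 >= 0

Solving the primal: x* = (2.25, 12).
  primal value c^T x* = 26.25.
Solving the dual: y* = (0, 1.5, 0.25, 0).
  dual value b^T y* = 26.25.
Strong duality: c^T x* = b^T y*. Confirmed.

26.25


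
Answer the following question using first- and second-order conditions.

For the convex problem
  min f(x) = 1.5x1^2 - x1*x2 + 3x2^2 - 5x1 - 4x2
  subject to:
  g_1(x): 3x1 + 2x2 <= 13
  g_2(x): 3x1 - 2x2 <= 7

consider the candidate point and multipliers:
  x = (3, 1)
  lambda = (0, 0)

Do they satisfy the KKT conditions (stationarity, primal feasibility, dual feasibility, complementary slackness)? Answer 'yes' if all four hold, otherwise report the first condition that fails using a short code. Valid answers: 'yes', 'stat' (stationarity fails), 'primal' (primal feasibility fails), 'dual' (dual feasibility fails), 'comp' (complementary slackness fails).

Gradient of f: grad f(x) = Q x + c = (3, -1)
Constraint values g_i(x) = a_i^T x - b_i:
  g_1((3, 1)) = -2
  g_2((3, 1)) = 0
Stationarity residual: grad f(x) + sum_i lambda_i a_i = (3, -1)
  -> stationarity FAILS
Primal feasibility (all g_i <= 0): OK
Dual feasibility (all lambda_i >= 0): OK
Complementary slackness (lambda_i * g_i(x) = 0 for all i): OK

Verdict: the first failing condition is stationarity -> stat.

stat
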